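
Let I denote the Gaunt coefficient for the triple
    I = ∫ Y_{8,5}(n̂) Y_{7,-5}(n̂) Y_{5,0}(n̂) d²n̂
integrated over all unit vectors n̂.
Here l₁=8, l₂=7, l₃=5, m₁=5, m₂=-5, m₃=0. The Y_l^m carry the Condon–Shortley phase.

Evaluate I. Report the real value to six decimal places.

Checks pass: Σm=0; 20 even; l₃=5∈[1,15].
(2·8+1)(2·7+1)(2·5+1) = 2805
Δ: 10! 6! 4! / 21! → 1/814773960
sum: t=3:−1/87091200 t=4:+1/4976640 t=5:−1/2073600 t=6:+1/4976640 t=7:−1/87091200 = -1/9676800
3j²(8 7 5; 0 0 0) = Δ·Π!·Σ² = 360/46189  (sign +1)
sum: t=0:+1/522547200 t=1:−1/104509440 t=2:+1/232243200 = -1/298598400
3j²(8 7 5; 5 -5 0) = Δ·Π!·Σ² = 55/7752  (sign +1)
combine: 4πI² = 2805·360/46189·55/7752 = 12375/79781
take √, sign +1: I = 0.11110099

0.111101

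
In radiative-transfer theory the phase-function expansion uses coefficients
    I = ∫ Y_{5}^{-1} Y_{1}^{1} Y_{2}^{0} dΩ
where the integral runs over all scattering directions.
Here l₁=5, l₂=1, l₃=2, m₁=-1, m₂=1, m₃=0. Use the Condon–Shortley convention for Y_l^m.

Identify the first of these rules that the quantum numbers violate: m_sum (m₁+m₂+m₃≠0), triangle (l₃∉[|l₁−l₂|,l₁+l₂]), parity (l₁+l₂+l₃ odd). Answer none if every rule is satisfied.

triangle

azimuthal sum: -1 + 1 + 0 = 0  ✓
4 ≤ 2 ≤ 6 (triangle on l)  ✗
L = 5 + 1 + 2 = 8 (even)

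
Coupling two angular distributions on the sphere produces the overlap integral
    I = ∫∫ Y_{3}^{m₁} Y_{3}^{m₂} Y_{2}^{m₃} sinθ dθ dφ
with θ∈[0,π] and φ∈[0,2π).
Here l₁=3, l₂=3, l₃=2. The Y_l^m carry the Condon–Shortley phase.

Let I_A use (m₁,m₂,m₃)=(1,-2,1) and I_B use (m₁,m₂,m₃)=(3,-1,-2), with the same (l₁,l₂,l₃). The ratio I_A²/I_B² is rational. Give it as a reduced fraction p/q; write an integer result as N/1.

Same 3,3,2: normalisation and zero-m 3j drop out of the ratio.
A: Δ: 4! 2! 2! / 9! → 1/3780; sum: t=0:+1/48 t=1:−1/12 = -1/16; 3j²(3 3 2; 1 -2 1) = Δ·Π!·Σ² = 1/28  (sign +1)
B: Δ: 4! 2! 2! / 9! → 1/3780; sum: t=0:+1/96 = 1/96; 3j²(3 3 2; 3 -1 -2) = Δ·Π!·Σ² = 1/42  (sign +1)
I_A²/I_B² = (1/28)/(1/42) = 3/2

3/2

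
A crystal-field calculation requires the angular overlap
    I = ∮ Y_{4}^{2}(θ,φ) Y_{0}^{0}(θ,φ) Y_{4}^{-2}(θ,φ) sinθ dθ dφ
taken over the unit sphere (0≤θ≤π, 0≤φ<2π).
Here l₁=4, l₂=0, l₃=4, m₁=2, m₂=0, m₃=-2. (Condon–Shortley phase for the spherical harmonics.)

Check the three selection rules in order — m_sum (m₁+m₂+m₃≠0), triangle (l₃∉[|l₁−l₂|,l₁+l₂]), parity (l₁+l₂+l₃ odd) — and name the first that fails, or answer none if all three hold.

none

azimuthal sum: 2 + 0 − 2 = 0  ✓
4 ≤ 4 ≤ 4 (triangle on l)  ✓
L = 4 + 0 + 4 = 8 (even)  ✓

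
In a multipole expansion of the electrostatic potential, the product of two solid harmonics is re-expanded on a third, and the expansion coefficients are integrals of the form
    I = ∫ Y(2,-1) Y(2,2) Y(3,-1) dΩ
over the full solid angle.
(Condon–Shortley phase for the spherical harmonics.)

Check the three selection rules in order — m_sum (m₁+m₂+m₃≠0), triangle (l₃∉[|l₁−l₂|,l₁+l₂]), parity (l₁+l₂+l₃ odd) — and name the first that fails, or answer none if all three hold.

parity

azimuthal sum: -1 + 2 − 1 = 0  ✓
0 ≤ 3 ≤ 4 (triangle on l)  ✓
L = 2 + 2 + 3 = 7 (odd)  ✗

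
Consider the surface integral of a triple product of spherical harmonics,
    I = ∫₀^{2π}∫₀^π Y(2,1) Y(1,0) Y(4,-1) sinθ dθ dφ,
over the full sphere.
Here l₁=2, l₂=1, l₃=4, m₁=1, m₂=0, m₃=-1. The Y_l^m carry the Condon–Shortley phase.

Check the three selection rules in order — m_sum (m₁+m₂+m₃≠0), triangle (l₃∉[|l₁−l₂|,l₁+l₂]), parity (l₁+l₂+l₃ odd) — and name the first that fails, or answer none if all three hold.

Σmᵢ = 0  ✓
l₃∈[|l₁−l₂|,l₁+l₂]=[1,3], have l₃=4  ✗
Σlᵢ = 7 ⇒ odd

triangle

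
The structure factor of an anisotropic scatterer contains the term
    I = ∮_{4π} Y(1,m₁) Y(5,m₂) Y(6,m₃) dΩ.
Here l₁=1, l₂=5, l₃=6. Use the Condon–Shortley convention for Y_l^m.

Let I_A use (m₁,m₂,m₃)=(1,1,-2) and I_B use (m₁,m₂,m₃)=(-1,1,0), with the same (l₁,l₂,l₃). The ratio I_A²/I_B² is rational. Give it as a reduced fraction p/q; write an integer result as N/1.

Shared (l₁,l₂,l₃)=(1,5,6): N and (l;000)² cancel in I_A²/I_B².
A: Δ = 0!·2!·10!/13! = 1/858; Racah Σ t=0..0: t=0:+1/34560 = 1/34560; ⇒ 3j(1 5 6; 1 1 -2)² = 14/429, sgn +1
B: Δ = 0!·2!·10!/13! = 1/858; Racah Σ t=0..0: t=0:+1/34560 = 1/34560; ⇒ 3j(1 5 6; -1 1 0)² = 5/286, sgn +1
I_A²/I_B² = (14/429)/(5/286) = 28/15

28/15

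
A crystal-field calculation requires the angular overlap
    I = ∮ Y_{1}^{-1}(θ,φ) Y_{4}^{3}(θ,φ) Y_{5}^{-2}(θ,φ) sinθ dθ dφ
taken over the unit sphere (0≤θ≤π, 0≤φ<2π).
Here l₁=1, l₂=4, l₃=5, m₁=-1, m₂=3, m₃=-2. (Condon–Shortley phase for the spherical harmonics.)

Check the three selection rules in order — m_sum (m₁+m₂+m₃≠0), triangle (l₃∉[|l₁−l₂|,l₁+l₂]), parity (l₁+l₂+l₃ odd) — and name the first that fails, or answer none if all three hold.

none

Σmᵢ = 0  ✓
l₃∈[|l₁−l₂|,l₁+l₂]=[3,5], have l₃=5  ✓
Σlᵢ = 10 ⇒ even  ✓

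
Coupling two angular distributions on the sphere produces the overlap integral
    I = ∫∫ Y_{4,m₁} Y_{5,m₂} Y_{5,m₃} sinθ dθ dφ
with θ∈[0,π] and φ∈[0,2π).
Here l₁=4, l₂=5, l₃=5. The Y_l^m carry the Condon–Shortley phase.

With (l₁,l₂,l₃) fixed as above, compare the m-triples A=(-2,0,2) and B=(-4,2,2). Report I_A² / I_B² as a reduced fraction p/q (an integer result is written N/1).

3/10

Same 4,5,5: normalisation and zero-m 3j drop out of the ratio.
A: Δ: 4! 4! 6! / 15! → 1/3153150; sum: t=2:+1/3456 t=3:−1/1728 t=4:+1/11520 = -7/34560; 3j²(4 5 5; -2 0 2) = Δ·Π!·Σ² = 7/858  (sign +1)
B: Δ: 4! 4! 6! / 15! → 1/3153150; sum: t=4:+1/20736 = 1/20736; 3j²(4 5 5; -4 2 2) = Δ·Π!·Σ² = 35/1287  (sign -1)
I_A²/I_B² = (7/858)/(35/1287) = 3/10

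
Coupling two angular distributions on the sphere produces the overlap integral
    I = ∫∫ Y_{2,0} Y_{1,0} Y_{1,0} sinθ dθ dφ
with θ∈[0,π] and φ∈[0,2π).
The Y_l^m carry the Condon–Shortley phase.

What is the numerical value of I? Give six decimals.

m-sum 0 ✓  L=4 even ✓  1≤1≤3 ✓
Π(2lᵢ+1) = 5×3×3 = 45
triangle coeff Δ(2,1,1) = 1/30
Σ_t [1,1]: t=1:−1/1 = -1/1
(3j)²=2/15 [(2 1 1; 0 0 0)], sign=+1
(m-triple is (0,0,0) — same symbol as above.)
⇒ 4πI² = 4/5
I = (+1)√(4/5/(4π)) = 0.25231325

0.252313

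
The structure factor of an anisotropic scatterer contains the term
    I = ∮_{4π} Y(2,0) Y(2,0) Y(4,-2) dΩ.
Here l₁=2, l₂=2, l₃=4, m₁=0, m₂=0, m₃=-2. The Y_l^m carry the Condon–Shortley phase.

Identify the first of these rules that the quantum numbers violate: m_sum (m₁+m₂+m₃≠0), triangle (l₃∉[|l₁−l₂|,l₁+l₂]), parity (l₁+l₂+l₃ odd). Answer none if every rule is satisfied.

azimuthal sum: 0 + 0 − 2 = -2  ✗
0 ≤ 4 ≤ 4 (triangle on l)
L = 2 + 2 + 4 = 8 (even)

m_sum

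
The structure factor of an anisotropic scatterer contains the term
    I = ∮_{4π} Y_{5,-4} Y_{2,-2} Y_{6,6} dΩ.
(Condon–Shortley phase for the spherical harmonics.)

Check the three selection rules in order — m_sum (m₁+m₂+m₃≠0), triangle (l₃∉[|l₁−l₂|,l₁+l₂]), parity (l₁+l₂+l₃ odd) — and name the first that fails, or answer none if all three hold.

azimuthal sum: -4 − 2 + 6 = 0  ✓
3 ≤ 6 ≤ 7 (triangle on l)  ✓
L = 5 + 2 + 6 = 13 (odd)  ✗

parity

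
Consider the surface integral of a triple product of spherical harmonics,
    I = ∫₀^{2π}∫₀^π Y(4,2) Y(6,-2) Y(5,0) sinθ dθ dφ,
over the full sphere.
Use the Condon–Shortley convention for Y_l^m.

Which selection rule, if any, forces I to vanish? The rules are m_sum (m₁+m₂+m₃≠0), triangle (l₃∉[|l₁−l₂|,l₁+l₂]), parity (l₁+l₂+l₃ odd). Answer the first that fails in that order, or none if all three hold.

parity

azimuthal sum: 2 − 2 + 0 = 0  ✓
2 ≤ 5 ≤ 10 (triangle on l)  ✓
L = 4 + 6 + 5 = 15 (odd)  ✗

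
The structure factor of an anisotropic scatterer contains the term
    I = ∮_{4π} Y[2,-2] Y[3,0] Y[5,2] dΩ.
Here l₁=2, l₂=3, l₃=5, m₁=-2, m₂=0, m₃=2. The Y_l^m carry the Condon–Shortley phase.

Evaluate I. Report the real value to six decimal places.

Checks pass: Σm=0; 10 even; l₃=5∈[1,5].
(2·2+1)(2·3+1)(2·5+1) = 385
Δ: 0! 4! 6! / 11! → 1/2310
sum: t=0:+1/144 = 1/144
3j²(2 3 5; 0 0 0) = Δ·Π!·Σ² = 10/231  (sign -1)
sum: t=0:+1/864 = 1/864
3j²(2 3 5; -2 0 2) = Δ·Π!·Σ² = 1/66  (sign -1)
combine: 4πI² = 385·10/231·1/66 = 25/99
take √, sign +1: I = 0.14175797

0.141758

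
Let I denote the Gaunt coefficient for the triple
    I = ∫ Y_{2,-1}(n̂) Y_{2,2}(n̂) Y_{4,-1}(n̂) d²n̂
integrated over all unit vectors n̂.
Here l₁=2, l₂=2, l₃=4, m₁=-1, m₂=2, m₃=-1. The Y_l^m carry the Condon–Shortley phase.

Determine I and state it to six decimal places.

m-sum 0 ✓  L=8 even ✓  0≤4≤4 ✓
Π(2lᵢ+1) = 5×5×9 = 225
triangle coeff Δ(2,2,4) = 1/630
Σ_t [0,0]: t=0:+1/16 = 1/16
(3j)²=2/35 [(2 2 4; 0 0 0)], sign=+1
Σ_t [0,0]: t=0:+1/144 = 1/144
(3j)²=1/126 [(2 2 4; -1 2 -1)], sign=-1
⇒ 4πI² = 5/49
I = (-1)√(5/49/(4π)) = -0.09011188

-0.090112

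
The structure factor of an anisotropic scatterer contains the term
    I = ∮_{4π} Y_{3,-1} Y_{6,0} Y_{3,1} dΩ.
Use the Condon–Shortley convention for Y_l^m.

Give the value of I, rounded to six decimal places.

0.177816

m-sum 0 ✓  L=12 even ✓  3≤3≤9 ✓
Π(2lᵢ+1) = 7×13×7 = 637
triangle coeff Δ(3,6,3) = 1/12012
Σ_t [3,3]: t=3:−1/1296 = -1/1296
(3j)²=100/3003 [(3 6 3; 0 0 0)], sign=+1
Σ_t [4,4]: t=4:+1/2304 = 1/2304
(3j)²=75/4004 [(3 6 3; -1 0 1)], sign=+1
⇒ 4πI² = 625/1573
I = (+1)√(625/1573/(4π)) = 0.17781595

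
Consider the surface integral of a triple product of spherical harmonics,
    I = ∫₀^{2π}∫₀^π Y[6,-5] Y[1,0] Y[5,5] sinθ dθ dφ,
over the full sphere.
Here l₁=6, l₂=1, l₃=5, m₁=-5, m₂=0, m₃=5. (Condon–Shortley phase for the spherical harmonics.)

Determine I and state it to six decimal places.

m-sum 0 ✓  L=12 even ✓  5≤5≤7 ✓
Π(2lᵢ+1) = 13×3×11 = 429
triangle coeff Δ(6,1,5) = 1/858
Σ_t [1,1]: t=1:−1/14400 = -1/14400
(3j)²=6/143 [(6 1 5; 0 0 0)], sign=+1
Σ_t [1,1]: t=1:−1/3628800 = -1/3628800
(3j)²=1/78 [(6 1 5; -5 0 5)], sign=-1
⇒ 4πI² = 3/13
I = (-1)√(3/13/(4π)) = -0.13551395

-0.135514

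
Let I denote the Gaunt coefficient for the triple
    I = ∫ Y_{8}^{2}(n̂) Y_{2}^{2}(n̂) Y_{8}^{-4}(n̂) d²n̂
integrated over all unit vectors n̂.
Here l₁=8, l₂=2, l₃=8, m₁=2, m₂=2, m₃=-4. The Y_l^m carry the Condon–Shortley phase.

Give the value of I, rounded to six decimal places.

m-sum 0 ✓  L=18 even ✓  6≤8≤10 ✓
Π(2lᵢ+1) = 17×5×17 = 1445
triangle coeff Δ(8,2,8) = 1/348840
Σ_t [0,2]: t=0:+1/116121600 t=1:−1/25401600 t=2:+1/116121600 = -1/45158400
(3j)²=24/1615 [(8 2 8; 0 0 0)], sign=-1
Σ_t [2,2]: t=2:+1/348364800 = 1/348364800
(3j)²=11/646 [(8 2 8; 2 2 -4)], sign=+1
⇒ 4πI² = 132/361
I = (-1)√(132/361/(4π)) = -0.17058013

-0.170580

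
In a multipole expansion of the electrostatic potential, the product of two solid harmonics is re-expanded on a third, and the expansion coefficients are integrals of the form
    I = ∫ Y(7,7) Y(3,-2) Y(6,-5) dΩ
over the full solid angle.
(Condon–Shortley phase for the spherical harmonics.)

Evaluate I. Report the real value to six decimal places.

Checks pass: Σm=0; 16 even; l₃=6∈[4,10].
(2·7+1)(2·3+1)(2·6+1) = 1365
Δ: 4! 10! 2! / 17! → 1/2042040
sum: t=1:−1/207360 t=2:+1/57600 t=3:−1/207360 = 1/129600
3j²(7 3 6; 0 0 0) = Δ·Π!·Σ² = 168/12155  (sign +1)
sum: t=0:+1/87091200 = 1/87091200
3j²(7 3 6; 7 -2 -5) = Δ·Π!·Σ² = 11/408  (sign -1)
combine: 4πI² = 1365·168/12155·11/408 = 147/289
take √, sign -1: I = -0.20118927

-0.201189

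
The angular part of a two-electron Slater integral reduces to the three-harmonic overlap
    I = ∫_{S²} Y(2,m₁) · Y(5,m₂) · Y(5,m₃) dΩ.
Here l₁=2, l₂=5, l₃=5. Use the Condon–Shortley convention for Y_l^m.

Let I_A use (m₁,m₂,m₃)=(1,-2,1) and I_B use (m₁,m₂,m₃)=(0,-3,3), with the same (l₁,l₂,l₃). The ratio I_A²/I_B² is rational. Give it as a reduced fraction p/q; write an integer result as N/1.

l's match ⇒ only the (l;m) 3-j factors differ between A and B.
A: triangle coeff Δ(2,5,5) = 1/38610; Σ_t [0,1]: t=0:+1/1440 t=1:−1/2880 = 1/2880; (3j)²=7/715 [(2 5 5; 1 -2 1)], sign=+1
B: triangle coeff Δ(2,5,5) = 1/38610; Σ_t [0,2]: t=0:+1/5760 t=1:−1/5040 t=2:+1/161280 = -1/53760; (3j)²=1/4290 [(2 5 5; 0 -3 3)], sign=-1
I_A²/I_B² = (7/715)/(1/4290) = 42/1

42/1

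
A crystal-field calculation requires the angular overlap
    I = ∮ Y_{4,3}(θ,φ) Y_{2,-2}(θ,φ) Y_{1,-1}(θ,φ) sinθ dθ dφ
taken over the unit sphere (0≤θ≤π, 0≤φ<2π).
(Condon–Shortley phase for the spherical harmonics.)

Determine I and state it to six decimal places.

l₃=1 ∉ [2,6] — triangle fails ⇒ I = 0

0.000000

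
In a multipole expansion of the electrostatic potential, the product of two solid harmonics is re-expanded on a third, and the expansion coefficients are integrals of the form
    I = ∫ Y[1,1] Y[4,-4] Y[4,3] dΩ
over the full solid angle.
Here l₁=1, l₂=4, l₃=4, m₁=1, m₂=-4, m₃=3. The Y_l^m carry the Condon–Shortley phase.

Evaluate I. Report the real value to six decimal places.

L=9 odd ⇒ parity kills the (l;000) factor ⇒ I = 0

0.000000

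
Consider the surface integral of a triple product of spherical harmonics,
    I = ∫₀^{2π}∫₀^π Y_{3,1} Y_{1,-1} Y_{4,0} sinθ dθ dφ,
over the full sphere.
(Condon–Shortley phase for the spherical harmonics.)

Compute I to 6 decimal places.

Rules hold: Σm=0, L=8 even, 2≤4≤4.
N = 7·3·9 = 189
Δ = 0!·6!·2!/9! = 1/252
Racah Σ t=0..0: t=0:+1/36 = 1/36
⇒ 3j(3 1 4; 0 0 0)² = 4/63, sgn +1
Racah Σ t=0..0: t=0:+1/96 = 1/96
⇒ 3j(3 1 4; 1 -1 0)² = 1/42, sgn +1
4πI² = N·(3j₀)²·(3jₘ)² = 2/7
I = +1·√(0.285714/4π) = 0.15078601

0.150786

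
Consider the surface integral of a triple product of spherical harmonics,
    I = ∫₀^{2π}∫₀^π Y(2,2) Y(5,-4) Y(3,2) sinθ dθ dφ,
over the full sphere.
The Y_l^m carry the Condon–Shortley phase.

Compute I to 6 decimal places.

0.268967

m-sum 0 ✓  L=10 even ✓  3≤3≤7 ✓
Π(2lᵢ+1) = 5×11×7 = 385
triangle coeff Δ(2,5,3) = 1/2310
Σ_t [2,2]: t=2:+1/144 = 1/144
(3j)²=10/231 [(2 5 3; 0 0 0)], sign=-1
Σ_t [0,0]: t=0:+1/2880 = 1/2880
(3j)²=3/55 [(2 5 3; 2 -4 2)], sign=-1
⇒ 4πI² = 10/11
I = (+1)√(10/11/(4π)) = 0.26896683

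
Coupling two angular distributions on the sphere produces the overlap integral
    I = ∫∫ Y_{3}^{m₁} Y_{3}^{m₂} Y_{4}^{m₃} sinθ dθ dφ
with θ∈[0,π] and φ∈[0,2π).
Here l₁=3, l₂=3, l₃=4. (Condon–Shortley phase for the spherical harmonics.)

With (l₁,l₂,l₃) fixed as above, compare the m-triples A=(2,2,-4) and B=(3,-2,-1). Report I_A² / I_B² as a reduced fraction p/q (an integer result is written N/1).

Shared (l₁,l₂,l₃)=(3,3,4): N and (l;000)² cancel in I_A²/I_B².
A: Δ = 2!·4!·4!/11! = 1/34650; Racah Σ t=1..1: t=1:−1/576 = -1/576; ⇒ 3j(3 3 4; 2 2 -4)² = 5/99, sgn -1
B: Δ = 2!·4!·4!/11! = 1/34650; Racah Σ t=0..0: t=0:+1/288 = 1/288; ⇒ 3j(3 3 4; 3 -2 -1)² = 5/231, sgn -1
I_A²/I_B² = (5/99)/(5/231) = 7/3

7/3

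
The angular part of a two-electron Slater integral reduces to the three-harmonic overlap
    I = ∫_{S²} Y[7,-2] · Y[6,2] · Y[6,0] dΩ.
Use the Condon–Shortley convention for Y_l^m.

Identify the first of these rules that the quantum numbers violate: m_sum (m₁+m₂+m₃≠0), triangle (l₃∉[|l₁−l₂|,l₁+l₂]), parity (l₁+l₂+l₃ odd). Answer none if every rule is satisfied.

parity

m₁+m₂+m₃ = -2 + 2 + 0 = 0  ✓
triangle: |7−6|=1 ≤ l₃=6 ≤ 7+6=13  ✓
parity: l₁+l₂+l₃ = 19 is odd  ✗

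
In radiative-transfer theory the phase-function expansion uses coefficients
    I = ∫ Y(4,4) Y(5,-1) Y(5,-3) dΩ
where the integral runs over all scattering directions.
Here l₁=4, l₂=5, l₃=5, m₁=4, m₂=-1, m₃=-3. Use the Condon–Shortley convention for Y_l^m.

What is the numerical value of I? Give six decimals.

-0.168084

Rules hold: Σm=0, L=14 even, 1≤5≤9.
N = 9·11·11 = 1089
Δ = 4!·4!·6!/15! = 1/3153150
Racah Σ t=0..4: t=0:+1/69120 t=1:−1/1728 t=2:+1/576 t=3:−1/1728 t=4:+1/69120 = 7/11520
⇒ 3j(4 5 5; 0 0 0)² = 2/143, sgn -1
Racah Σ t=0..0: t=0:+1/27648 = 1/27648
⇒ 3j(4 5 5; 4 -1 -3)² = 10/429, sgn +1
4πI² = N·(3j₀)²·(3jₘ)² = 60/169
I = -1·√(0.35503/4π) = -0.16808437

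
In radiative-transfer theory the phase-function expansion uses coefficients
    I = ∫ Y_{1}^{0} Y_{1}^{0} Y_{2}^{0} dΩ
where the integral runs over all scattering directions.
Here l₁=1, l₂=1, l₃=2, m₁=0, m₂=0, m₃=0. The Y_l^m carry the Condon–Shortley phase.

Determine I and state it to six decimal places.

0.252313

m-sum 0 ✓  L=4 even ✓  0≤2≤2 ✓
Π(2lᵢ+1) = 3×3×5 = 45
triangle coeff Δ(1,1,2) = 1/30
Σ_t [0,0]: t=0:+1/1 = 1/1
(3j)²=2/15 [(1 1 2; 0 0 0)], sign=+1
(m-triple is (0,0,0) — same symbol as above.)
⇒ 4πI² = 4/5
I = (+1)√(4/5/(4π)) = 0.25231325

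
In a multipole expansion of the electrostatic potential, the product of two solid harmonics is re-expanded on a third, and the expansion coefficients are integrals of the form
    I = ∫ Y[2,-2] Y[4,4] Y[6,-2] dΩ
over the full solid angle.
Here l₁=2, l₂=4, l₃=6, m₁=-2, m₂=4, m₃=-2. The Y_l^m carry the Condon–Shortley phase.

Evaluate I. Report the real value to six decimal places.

Checks pass: Σm=0; 12 even; l₃=6∈[2,6].
(2·2+1)(2·4+1)(2·6+1) = 585
Δ: 0! 4! 8! / 13! → 1/6435
sum: t=0:+1/2304 = 1/2304
3j²(2 4 6; 0 0 0) = Δ·Π!·Σ² = 5/143  (sign +1)
sum: t=0:+1/967680 = 1/967680
3j²(2 4 6; -2 4 -2) = Δ·Π!·Σ² = 1/6435  (sign +1)
combine: 4πI² = 585·5/143·1/6435 = 5/1573
take √, sign +1: I = 0.01590434

0.015904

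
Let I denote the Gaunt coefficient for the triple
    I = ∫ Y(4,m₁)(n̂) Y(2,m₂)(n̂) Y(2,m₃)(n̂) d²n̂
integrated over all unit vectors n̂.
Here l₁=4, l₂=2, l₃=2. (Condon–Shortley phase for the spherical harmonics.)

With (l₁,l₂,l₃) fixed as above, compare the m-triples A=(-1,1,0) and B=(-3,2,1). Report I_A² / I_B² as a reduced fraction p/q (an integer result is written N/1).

6/7

Same 4,2,2: normalisation and zero-m 3j drop out of the ratio.
A: Δ: 4! 4! 0! / 9! → 1/630; sum: t=3:−1/24 = -1/24; 3j²(4 2 2; -1 1 0) = Δ·Π!·Σ² = 1/21  (sign -1)
B: Δ: 4! 4! 0! / 9! → 1/630; sum: t=4:+1/144 = 1/144; 3j²(4 2 2; -3 2 1) = Δ·Π!·Σ² = 1/18  (sign -1)
I_A²/I_B² = (1/21)/(1/18) = 6/7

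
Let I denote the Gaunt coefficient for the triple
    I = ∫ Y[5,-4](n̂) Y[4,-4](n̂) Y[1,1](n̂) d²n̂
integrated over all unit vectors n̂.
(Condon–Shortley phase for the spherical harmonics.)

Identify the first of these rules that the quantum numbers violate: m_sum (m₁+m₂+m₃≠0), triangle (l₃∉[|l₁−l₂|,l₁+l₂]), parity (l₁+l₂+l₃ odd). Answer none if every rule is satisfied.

m_sum

m₁+m₂+m₃ = -4 − 4 + 1 = -7  ✗
triangle: |5−4|=1 ≤ l₃=1 ≤ 5+4=9
parity: l₁+l₂+l₃ = 10 is even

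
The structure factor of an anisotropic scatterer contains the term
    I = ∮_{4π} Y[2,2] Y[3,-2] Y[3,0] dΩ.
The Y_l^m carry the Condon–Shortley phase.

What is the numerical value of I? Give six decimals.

-0.188063

Rules hold: Σm=0, L=8 even, 1≤3≤5.
N = 5·7·7 = 245
Δ = 2!·2!·4!/9! = 1/3780
Racah Σ t=0..2: t=0:+1/24 t=1:−1/4 t=2:+1/24 = -1/6
⇒ 3j(2 3 3; 0 0 0)² = 4/105, sgn +1
Racah Σ t=0..0: t=0:+1/24 = 1/24
⇒ 3j(2 3 3; 2 -2 0)² = 1/21, sgn -1
4πI² = N·(3j₀)²·(3jₘ)² = 4/9
I = -1·√(0.444444/4π) = -0.18806319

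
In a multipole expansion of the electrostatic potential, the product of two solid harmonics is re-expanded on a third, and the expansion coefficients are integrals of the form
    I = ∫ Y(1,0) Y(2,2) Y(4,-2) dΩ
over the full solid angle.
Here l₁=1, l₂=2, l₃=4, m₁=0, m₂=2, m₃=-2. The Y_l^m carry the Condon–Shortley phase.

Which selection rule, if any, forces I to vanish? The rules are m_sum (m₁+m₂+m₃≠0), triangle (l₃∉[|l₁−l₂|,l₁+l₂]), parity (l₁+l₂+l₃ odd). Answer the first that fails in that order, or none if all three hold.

triangle

m₁+m₂+m₃ = 0 + 2 − 2 = 0  ✓
triangle: |1−2|=1 ≤ l₃=4 ≤ 1+2=3  ✗
parity: l₁+l₂+l₃ = 7 is odd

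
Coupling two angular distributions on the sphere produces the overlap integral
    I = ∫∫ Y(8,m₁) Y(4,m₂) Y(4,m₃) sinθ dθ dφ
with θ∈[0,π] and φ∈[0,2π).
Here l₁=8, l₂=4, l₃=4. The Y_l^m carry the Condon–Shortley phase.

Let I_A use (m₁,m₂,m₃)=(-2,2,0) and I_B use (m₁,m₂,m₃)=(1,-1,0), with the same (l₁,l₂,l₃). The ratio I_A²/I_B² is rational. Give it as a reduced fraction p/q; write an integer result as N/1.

5/7

Shared (l₁,l₂,l₃)=(8,4,4): N and (l;000)² cancel in I_A²/I_B².
A: Δ = 8!·8!·0!/17! = 1/218790; Racah Σ t=6..6: t=6:+1/829440 = 1/829440; ⇒ 3j(8 4 4; -2 2 0)² = 35/2431, sgn +1
B: Δ = 8!·8!·0!/17! = 1/218790; Racah Σ t=3..3: t=3:−1/414720 = -1/414720; ⇒ 3j(8 4 4; 1 -1 0)² = 49/2431, sgn -1
I_A²/I_B² = (35/2431)/(49/2431) = 5/7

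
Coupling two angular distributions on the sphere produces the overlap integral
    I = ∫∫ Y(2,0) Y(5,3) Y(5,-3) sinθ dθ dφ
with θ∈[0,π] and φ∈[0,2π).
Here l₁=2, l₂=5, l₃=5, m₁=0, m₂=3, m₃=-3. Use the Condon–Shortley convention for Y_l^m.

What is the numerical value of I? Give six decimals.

Rules hold: Σm=0, L=12 even, 3≤5≤7.
N = 5·11·11 = 605
Δ = 2!·2!·8!/13! = 1/38610
Racah Σ t=0..2: t=0:+1/2880 t=1:−1/576 t=2:+1/2880 = -1/960
⇒ 3j(2 5 5; 0 0 0)² = 10/429, sgn +1
Racah Σ t=0..2: t=0:+1/161280 t=1:−1/5040 t=2:+1/5760 = -1/53760
⇒ 3j(2 5 5; 0 3 -3)² = 1/4290, sgn -1
4πI² = N·(3j₀)²·(3jₘ)² = 5/1521
I = -1·√(0.00328731/4π) = -0.01617393

-0.016174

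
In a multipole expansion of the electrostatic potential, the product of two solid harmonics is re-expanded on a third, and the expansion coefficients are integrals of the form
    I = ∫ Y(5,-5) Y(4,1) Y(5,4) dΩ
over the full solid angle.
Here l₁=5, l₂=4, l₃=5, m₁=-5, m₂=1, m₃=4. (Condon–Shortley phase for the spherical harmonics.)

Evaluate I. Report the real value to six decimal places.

Checks pass: Σm=0; 14 even; l₃=5∈[1,9].
(2·5+1)(2·4+1)(2·5+1) = 1089
Δ: 4! 6! 4! / 15! → 1/3153150
sum: t=0:+1/69120 t=1:−1/1728 t=2:+1/576 t=3:−1/1728 t=4:+1/69120 = 7/11520
3j²(5 4 5; 0 0 0) = Δ·Π!·Σ² = 2/143  (sign -1)
sum: t=4:+1/103680 = 1/103680
3j²(5 4 5; -5 1 4) = Δ·Π!·Σ² = 4/143  (sign -1)
combine: 4πI² = 1089·2/143·4/143 = 72/169
take √, sign +1: I = 0.18412721

0.184127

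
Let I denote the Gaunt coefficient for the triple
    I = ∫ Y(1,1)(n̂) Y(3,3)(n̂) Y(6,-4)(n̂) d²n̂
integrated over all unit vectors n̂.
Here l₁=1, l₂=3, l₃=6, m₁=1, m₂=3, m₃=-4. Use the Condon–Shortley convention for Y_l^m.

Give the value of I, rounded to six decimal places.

0.000000

|1−3|≤6≤1+3 violated ⇒ I = 0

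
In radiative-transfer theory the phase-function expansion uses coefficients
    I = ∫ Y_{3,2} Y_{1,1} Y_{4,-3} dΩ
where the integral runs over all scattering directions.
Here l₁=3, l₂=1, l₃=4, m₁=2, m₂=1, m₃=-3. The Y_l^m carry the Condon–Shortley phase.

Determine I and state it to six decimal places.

-0.282095

Checks pass: Σm=0; 8 even; l₃=4∈[2,4].
(2·3+1)(2·1+1)(2·4+1) = 189
Δ: 0! 6! 2! / 9! → 1/252
sum: t=0:+1/36 = 1/36
3j²(3 1 4; 0 0 0) = Δ·Π!·Σ² = 4/63  (sign +1)
sum: t=0:+1/240 = 1/240
3j²(3 1 4; 2 1 -3) = Δ·Π!·Σ² = 1/12  (sign -1)
combine: 4πI² = 189·4/63·1/12 = 1/1
take √, sign -1: I = -0.28209479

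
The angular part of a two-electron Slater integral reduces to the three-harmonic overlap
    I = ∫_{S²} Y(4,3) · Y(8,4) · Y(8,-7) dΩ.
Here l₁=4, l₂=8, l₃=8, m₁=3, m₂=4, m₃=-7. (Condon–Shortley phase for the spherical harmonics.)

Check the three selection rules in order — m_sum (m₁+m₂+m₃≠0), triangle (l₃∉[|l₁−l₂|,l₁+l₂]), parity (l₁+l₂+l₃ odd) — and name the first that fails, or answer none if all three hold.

none

azimuthal sum: 3 + 4 − 7 = 0  ✓
4 ≤ 8 ≤ 12 (triangle on l)  ✓
L = 4 + 8 + 8 = 20 (even)  ✓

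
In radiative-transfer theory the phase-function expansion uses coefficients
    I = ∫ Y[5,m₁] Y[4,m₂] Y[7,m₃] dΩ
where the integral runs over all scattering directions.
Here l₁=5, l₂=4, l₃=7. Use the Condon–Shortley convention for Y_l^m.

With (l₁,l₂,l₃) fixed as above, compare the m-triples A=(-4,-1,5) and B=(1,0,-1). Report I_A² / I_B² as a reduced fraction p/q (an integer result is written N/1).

Same 5,4,7: normalisation and zero-m 3j drop out of the ratio.
A: Δ: 2! 8! 6! / 17! → 1/6126120; sum: t=1:−1/1935360 t=2:+1/1209600 = 1/3225600; 3j²(5 4 7; -4 -1 5) = Δ·Π!·Σ² = 243/61880  (sign +1)
B: Δ: 2! 8! 6! / 17! → 1/6126120; sum: t=0:+1/55296 t=1:−1/25920 t=2:+1/138240 = -11/829440; 3j²(5 4 7; 1 0 -1) = Δ·Π!·Σ² = 11/1326  (sign -1)
I_A²/I_B² = (243/61880)/(11/1326) = 729/1540

729/1540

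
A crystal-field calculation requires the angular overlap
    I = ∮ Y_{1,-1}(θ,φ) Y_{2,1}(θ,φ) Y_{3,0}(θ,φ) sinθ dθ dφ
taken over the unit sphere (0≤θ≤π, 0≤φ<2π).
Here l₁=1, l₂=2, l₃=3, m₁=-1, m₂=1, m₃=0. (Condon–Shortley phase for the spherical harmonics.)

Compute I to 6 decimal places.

0.143048

Rules hold: Σm=0, L=6 even, 1≤3≤3.
N = 3·5·7 = 105
Δ = 0!·2!·4!/7! = 1/105
Racah Σ t=0..0: t=0:+1/4 = 1/4
⇒ 3j(1 2 3; 0 0 0)² = 3/35, sgn -1
Racah Σ t=0..0: t=0:+1/12 = 1/12
⇒ 3j(1 2 3; -1 1 0)² = 1/35, sgn -1
4πI² = N·(3j₀)²·(3jₘ)² = 9/35
I = +1·√(0.257143/4π) = 0.14304817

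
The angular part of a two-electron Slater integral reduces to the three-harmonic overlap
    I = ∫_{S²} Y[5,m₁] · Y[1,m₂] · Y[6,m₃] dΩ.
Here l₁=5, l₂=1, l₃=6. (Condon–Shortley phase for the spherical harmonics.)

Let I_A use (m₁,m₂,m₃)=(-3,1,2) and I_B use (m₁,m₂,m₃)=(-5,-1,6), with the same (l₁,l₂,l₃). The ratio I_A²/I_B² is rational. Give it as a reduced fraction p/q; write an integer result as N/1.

1/11

Same 5,1,6: normalisation and zero-m 3j drop out of the ratio.
A: Δ: 0! 10! 2! / 13! → 1/858; sum: t=0:+1/161280 = 1/161280; 3j²(5 1 6; -3 1 2) = Δ·Π!·Σ² = 1/143  (sign +1)
B: Δ: 0! 10! 2! / 13! → 1/858; sum: t=0:+1/7257600 = 1/7257600; 3j²(5 1 6; -5 -1 6) = Δ·Π!·Σ² = 1/13  (sign +1)
I_A²/I_B² = (1/143)/(1/13) = 1/11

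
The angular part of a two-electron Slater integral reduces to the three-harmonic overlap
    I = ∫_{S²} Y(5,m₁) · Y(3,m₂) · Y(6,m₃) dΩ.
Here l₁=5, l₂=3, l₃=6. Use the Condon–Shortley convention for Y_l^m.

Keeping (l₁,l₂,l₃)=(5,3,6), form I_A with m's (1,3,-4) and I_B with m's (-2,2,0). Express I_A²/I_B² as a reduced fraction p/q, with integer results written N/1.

4/3

Same 5,3,6: normalisation and zero-m 3j drop out of the ratio.
A: Δ: 2! 8! 4! / 15! → 1/675675; sum: t=2:+1/69120 = 1/69120; 3j²(5 3 6; 1 3 -4) = Δ·Π!·Σ² = 4/143  (sign +1)
B: Δ: 2! 8! 4! / 15! → 1/675675; sum: t=1:−1/34560 t=2:+1/8640 = 1/11520; 3j²(5 3 6; -2 2 0) = Δ·Π!·Σ² = 3/143  (sign +1)
I_A²/I_B² = (4/143)/(3/143) = 4/3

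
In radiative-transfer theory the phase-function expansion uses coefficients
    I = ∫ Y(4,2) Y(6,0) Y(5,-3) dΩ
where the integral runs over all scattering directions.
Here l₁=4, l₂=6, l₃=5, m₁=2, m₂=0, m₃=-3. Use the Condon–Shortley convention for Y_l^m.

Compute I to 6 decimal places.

0.000000

m-sum = 2 + 0 − 3 = -1 ≠ 0 ⇒ I = 0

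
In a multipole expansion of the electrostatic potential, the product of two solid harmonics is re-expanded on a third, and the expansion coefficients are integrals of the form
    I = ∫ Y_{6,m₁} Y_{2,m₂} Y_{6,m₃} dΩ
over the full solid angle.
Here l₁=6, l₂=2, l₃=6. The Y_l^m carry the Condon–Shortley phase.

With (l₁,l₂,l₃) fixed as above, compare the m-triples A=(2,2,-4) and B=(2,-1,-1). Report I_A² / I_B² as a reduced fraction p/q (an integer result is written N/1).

3/1

l's match ⇒ only the (l;m) 3-j factors differ between A and B.
A: triangle coeff Δ(6,2,6) = 1/90090; Σ_t [2,2]: t=2:+1/322560 = 1/322560; (3j)²=18/1001 [(6 2 6; 2 2 -4)], sign=+1
B: triangle coeff Δ(6,2,6) = 1/90090; Σ_t [0,1]: t=0:+1/34560 t=1:−1/60480 = 1/80640; (3j)²=6/1001 [(6 2 6; 2 -1 -1)], sign=-1
I_A²/I_B² = (18/1001)/(6/1001) = 3/1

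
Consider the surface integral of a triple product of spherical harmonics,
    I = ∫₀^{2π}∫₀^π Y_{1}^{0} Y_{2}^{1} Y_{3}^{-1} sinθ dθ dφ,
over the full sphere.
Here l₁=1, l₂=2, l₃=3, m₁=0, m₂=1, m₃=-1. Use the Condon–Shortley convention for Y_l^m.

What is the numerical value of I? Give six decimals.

-0.233597

Rules hold: Σm=0, L=6 even, 1≤3≤3.
N = 3·5·7 = 105
Δ = 0!·2!·4!/7! = 1/105
Racah Σ t=0..0: t=0:+1/4 = 1/4
⇒ 3j(1 2 3; 0 0 0)² = 3/35, sgn -1
Racah Σ t=0..0: t=0:+1/6 = 1/6
⇒ 3j(1 2 3; 0 1 -1)² = 8/105, sgn +1
4πI² = N·(3j₀)²·(3jₘ)² = 24/35
I = -1·√(0.685714/4π) = -0.23359668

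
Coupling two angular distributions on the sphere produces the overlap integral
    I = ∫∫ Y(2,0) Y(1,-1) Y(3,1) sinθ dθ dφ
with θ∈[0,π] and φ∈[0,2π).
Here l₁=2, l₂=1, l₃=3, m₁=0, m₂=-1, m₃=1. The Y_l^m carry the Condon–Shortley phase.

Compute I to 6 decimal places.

Rules hold: Σm=0, L=6 even, 1≤3≤3.
N = 5·3·7 = 105
Δ = 0!·4!·2!/7! = 1/105
Racah Σ t=0..0: t=0:+1/4 = 1/4
⇒ 3j(2 1 3; 0 0 0)² = 3/35, sgn -1
Racah Σ t=0..0: t=0:+1/8 = 1/8
⇒ 3j(2 1 3; 0 -1 1)² = 2/35, sgn +1
4πI² = N·(3j₀)²·(3jₘ)² = 18/35
I = -1·√(0.514286/4π) = -0.20230066

-0.202301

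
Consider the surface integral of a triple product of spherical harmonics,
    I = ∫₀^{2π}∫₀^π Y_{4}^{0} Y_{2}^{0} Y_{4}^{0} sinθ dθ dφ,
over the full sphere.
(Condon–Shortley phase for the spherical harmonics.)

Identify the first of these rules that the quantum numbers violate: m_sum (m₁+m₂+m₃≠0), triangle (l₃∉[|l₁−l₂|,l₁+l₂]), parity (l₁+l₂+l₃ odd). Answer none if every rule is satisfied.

azimuthal sum: 0 + 0 + 0 = 0  ✓
2 ≤ 4 ≤ 6 (triangle on l)  ✓
L = 4 + 2 + 4 = 10 (even)  ✓

none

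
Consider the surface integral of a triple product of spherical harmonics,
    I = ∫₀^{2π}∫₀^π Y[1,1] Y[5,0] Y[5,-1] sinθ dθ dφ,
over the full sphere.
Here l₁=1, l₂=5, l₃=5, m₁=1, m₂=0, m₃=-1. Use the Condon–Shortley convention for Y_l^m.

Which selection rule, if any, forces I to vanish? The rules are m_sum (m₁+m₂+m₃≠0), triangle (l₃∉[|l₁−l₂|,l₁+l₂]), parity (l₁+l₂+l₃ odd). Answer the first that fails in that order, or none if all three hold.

Σmᵢ = 0  ✓
l₃∈[|l₁−l₂|,l₁+l₂]=[4,6], have l₃=5  ✓
Σlᵢ = 11 ⇒ odd  ✗

parity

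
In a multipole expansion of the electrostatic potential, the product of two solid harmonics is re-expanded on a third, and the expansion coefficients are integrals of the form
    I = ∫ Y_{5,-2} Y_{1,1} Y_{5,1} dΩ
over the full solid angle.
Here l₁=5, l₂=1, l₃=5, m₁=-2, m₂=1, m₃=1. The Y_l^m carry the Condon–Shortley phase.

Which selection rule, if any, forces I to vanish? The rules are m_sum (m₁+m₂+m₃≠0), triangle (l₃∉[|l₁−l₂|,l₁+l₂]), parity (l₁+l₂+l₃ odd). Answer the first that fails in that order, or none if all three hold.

parity

Σmᵢ = 0  ✓
l₃∈[|l₁−l₂|,l₁+l₂]=[4,6], have l₃=5  ✓
Σlᵢ = 11 ⇒ odd  ✗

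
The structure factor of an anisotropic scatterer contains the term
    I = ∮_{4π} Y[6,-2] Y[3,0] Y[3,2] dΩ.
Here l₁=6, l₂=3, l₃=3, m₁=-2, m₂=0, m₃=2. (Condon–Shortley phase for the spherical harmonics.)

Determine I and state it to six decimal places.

m-sum 0 ✓  L=12 even ✓  3≤3≤9 ✓
Π(2lᵢ+1) = 13×7×7 = 637
triangle coeff Δ(6,3,3) = 1/12012
Σ_t [3,3]: t=3:−1/1296 = -1/1296
(3j)²=100/3003 [(6 3 3; 0 0 0)], sign=+1
Σ_t [3,3]: t=3:−1/4320 = -1/4320
(3j)²=8/429 [(6 3 3; -2 0 2)], sign=+1
⇒ 4πI² = 5600/14157
I = (+1)√(5600/14157/(4π)) = 0.17742036

0.177420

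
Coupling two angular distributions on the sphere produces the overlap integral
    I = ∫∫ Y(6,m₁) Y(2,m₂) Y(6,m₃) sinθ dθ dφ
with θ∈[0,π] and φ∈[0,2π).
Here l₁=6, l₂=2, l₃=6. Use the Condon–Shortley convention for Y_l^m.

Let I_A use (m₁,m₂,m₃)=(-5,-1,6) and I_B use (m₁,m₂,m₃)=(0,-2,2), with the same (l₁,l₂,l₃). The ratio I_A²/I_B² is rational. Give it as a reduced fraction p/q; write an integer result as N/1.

Same 6,2,6: normalisation and zero-m 3j drop out of the ratio.
A: Δ: 2! 10! 2! / 15! → 1/90090; sum: t=1:−1/7257600 = -1/7257600; 3j²(6 2 6; -5 -1 6) = Δ·Π!·Σ² = 11/455  (sign -1)
B: Δ: 2! 10! 2! / 15! → 1/90090; sum: t=0:+1/69120 = 1/69120; 3j²(6 2 6; 0 -2 2) = Δ·Π!·Σ² = 4/143  (sign +1)
I_A²/I_B² = (11/455)/(4/143) = 121/140

121/140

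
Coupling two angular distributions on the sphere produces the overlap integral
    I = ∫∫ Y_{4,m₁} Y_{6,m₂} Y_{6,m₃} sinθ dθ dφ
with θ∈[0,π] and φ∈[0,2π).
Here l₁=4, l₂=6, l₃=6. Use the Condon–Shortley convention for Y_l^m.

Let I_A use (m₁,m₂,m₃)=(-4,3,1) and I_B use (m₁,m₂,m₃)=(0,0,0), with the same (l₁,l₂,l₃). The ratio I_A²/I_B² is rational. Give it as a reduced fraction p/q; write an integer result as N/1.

7/4

l's match ⇒ only the (l;m) 3-j factors differ between A and B.
A: triangle coeff Δ(4,6,6) = 1/15315300; Σ_t [4,4]: t=4:+1/414720 = 1/414720; (3j)²=49/2431 [(4 6 6; -4 3 1)], sign=-1
B: triangle coeff Δ(4,6,6) = 1/15315300; Σ_t [0,4]: t=0:+1/829440 t=1:−1/25920 t=2:+1/9216 t=3:−1/25920 t=4:+1/829440 = 7/207360; (3j)²=28/2431 [(4 6 6; 0 0 0)], sign=+1
I_A²/I_B² = (49/2431)/(28/2431) = 7/4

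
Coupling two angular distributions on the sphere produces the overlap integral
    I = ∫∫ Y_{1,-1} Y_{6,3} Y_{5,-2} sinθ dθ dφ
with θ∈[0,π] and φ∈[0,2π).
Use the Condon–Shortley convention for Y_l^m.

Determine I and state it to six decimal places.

-0.245154

m-sum 0 ✓  L=12 even ✓  5≤5≤7 ✓
Π(2lᵢ+1) = 3×13×11 = 429
triangle coeff Δ(1,6,5) = 1/858
Σ_t [1,1]: t=1:−1/14400 = -1/14400
(3j)²=6/143 [(1 6 5; 0 0 0)], sign=+1
Σ_t [2,2]: t=2:+1/60480 = 1/60480
(3j)²=6/143 [(1 6 5; -1 3 -2)], sign=-1
⇒ 4πI² = 108/143
I = (-1)√(108/143/(4π)) = -0.24515397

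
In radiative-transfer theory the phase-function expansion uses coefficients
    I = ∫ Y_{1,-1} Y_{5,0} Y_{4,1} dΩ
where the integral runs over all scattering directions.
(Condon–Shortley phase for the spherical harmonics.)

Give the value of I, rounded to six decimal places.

0.155288

m-sum 0 ✓  L=10 even ✓  4≤4≤6 ✓
Π(2lᵢ+1) = 3×11×9 = 297
triangle coeff Δ(1,5,4) = 1/495
Σ_t [1,1]: t=1:−1/576 = -1/576
(3j)²=5/99 [(1 5 4; 0 0 0)], sign=-1
Σ_t [2,2]: t=2:+1/1440 = 1/1440
(3j)²=2/99 [(1 5 4; -1 0 1)], sign=-1
⇒ 4πI² = 10/33
I = (+1)√(10/33/(4π)) = 0.15528807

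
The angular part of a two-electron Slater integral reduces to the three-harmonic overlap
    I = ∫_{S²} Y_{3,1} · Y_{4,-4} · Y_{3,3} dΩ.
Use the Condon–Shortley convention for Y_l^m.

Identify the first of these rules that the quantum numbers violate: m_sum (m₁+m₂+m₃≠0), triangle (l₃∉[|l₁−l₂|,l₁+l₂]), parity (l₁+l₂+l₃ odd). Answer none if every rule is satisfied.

none

m₁+m₂+m₃ = 1 − 4 + 3 = 0  ✓
triangle: |3−4|=1 ≤ l₃=3 ≤ 3+4=7  ✓
parity: l₁+l₂+l₃ = 10 is even  ✓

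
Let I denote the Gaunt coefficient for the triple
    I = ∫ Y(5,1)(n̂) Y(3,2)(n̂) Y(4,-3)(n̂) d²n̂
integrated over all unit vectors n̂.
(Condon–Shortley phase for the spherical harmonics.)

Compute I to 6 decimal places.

0.160929

Checks pass: Σm=0; 12 even; l₃=4∈[2,8].
(2·5+1)(2·3+1)(2·4+1) = 693
Δ: 4! 6! 2! / 13! → 1/180180
sum: t=1:−1/576 t=2:+1/144 t=3:−1/576 = 1/288
3j²(5 3 4; 0 0 0) = Δ·Π!·Σ² = 20/1001  (sign +1)
sum: t=3:−1/1440 t=4:+1/17280 = -11/17280
3j²(5 3 4; 1 2 -3) = Δ·Π!·Σ² = 11/468  (sign +1)
combine: 4πI² = 693·20/1001·11/468 = 55/169
take √, sign +1: I = 0.16092854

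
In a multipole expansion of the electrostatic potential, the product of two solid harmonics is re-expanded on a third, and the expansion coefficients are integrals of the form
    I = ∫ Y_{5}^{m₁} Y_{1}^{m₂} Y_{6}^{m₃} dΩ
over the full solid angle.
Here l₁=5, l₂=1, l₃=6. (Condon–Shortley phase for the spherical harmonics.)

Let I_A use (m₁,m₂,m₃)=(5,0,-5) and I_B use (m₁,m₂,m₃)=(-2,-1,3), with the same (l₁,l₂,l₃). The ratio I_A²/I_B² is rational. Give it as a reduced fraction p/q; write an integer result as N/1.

l's match ⇒ only the (l;m) 3-j factors differ between A and B.
A: triangle coeff Δ(5,1,6) = 1/858; Σ_t [0,0]: t=0:+1/3628800 = 1/3628800; (3j)²=1/78 [(5 1 6; 5 0 -5)], sign=-1
B: triangle coeff Δ(5,1,6) = 1/858; Σ_t [0,0]: t=0:+1/60480 = 1/60480; (3j)²=6/143 [(5 1 6; -2 -1 3)], sign=-1
I_A²/I_B² = (1/78)/(6/143) = 11/36

11/36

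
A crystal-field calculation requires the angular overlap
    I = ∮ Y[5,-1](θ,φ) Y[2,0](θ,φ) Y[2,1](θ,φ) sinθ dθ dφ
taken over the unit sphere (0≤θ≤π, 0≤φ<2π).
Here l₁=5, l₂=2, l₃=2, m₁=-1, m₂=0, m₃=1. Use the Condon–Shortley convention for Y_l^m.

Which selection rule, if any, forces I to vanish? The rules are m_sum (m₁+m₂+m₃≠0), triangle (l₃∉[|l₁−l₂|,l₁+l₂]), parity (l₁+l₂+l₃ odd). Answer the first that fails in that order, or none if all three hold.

Σmᵢ = 0  ✓
l₃∈[|l₁−l₂|,l₁+l₂]=[3,7], have l₃=2  ✗
Σlᵢ = 9 ⇒ odd

triangle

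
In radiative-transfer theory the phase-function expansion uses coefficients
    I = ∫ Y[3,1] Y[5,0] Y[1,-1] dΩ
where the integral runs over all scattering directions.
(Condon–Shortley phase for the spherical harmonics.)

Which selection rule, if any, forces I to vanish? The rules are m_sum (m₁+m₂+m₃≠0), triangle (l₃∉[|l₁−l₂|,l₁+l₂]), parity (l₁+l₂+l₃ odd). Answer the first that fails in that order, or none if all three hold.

Σmᵢ = 0  ✓
l₃∈[|l₁−l₂|,l₁+l₂]=[2,8], have l₃=1  ✗
Σlᵢ = 9 ⇒ odd

triangle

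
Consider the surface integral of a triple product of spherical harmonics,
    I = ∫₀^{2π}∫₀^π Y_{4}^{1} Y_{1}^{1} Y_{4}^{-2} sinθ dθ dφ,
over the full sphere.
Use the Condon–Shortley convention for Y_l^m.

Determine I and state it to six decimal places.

0.000000

l₁+l₂+l₃=9 is odd: 3j(l;000)=0 ⇒ I=0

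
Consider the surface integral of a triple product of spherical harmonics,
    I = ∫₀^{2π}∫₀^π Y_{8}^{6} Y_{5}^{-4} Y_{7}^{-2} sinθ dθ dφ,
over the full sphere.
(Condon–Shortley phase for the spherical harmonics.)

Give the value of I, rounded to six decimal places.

-0.146782

m-sum 0 ✓  L=20 even ✓  3≤7≤13 ✓
Π(2lᵢ+1) = 17×11×15 = 2805
triangle coeff Δ(8,5,7) = 1/814773960
Σ_t [1,5]: t=1:−1/87091200 t=2:+1/4976640 t=3:−1/2073600 t=4:+1/4976640 t=5:−1/87091200 = -1/9676800
(3j)²=360/46189 [(8 5 7; 0 0 0)], sign=+1
Σ_t [0,1]: t=0:+1/348364800 t=1:−1/1045094400 = 1/522547200
(3j)²=4/323 [(8 5 7; 6 -4 -2)], sign=-1
⇒ 4πI² = 21600/79781
I = (-1)√(21600/79781/(4π)) = -0.14678180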